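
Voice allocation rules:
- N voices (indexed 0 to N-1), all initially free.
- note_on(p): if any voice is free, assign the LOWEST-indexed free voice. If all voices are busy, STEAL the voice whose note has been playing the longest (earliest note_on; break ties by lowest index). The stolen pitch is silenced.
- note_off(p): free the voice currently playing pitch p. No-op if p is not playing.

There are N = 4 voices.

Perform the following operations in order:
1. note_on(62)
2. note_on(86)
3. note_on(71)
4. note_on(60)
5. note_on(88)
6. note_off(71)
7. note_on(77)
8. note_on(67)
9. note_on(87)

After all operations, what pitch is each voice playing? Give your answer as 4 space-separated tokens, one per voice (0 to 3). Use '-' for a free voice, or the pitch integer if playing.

Op 1: note_on(62): voice 0 is free -> assigned | voices=[62 - - -]
Op 2: note_on(86): voice 1 is free -> assigned | voices=[62 86 - -]
Op 3: note_on(71): voice 2 is free -> assigned | voices=[62 86 71 -]
Op 4: note_on(60): voice 3 is free -> assigned | voices=[62 86 71 60]
Op 5: note_on(88): all voices busy, STEAL voice 0 (pitch 62, oldest) -> assign | voices=[88 86 71 60]
Op 6: note_off(71): free voice 2 | voices=[88 86 - 60]
Op 7: note_on(77): voice 2 is free -> assigned | voices=[88 86 77 60]
Op 8: note_on(67): all voices busy, STEAL voice 1 (pitch 86, oldest) -> assign | voices=[88 67 77 60]
Op 9: note_on(87): all voices busy, STEAL voice 3 (pitch 60, oldest) -> assign | voices=[88 67 77 87]

Answer: 88 67 77 87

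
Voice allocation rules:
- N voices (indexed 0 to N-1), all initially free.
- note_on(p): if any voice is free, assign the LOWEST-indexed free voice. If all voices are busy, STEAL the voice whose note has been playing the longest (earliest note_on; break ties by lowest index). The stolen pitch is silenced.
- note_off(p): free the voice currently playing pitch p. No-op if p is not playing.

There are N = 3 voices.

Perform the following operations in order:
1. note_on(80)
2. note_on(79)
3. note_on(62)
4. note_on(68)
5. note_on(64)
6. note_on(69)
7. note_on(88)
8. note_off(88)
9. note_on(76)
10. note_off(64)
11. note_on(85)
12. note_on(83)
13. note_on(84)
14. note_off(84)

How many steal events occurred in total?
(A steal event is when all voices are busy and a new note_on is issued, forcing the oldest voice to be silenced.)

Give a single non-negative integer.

Op 1: note_on(80): voice 0 is free -> assigned | voices=[80 - -]
Op 2: note_on(79): voice 1 is free -> assigned | voices=[80 79 -]
Op 3: note_on(62): voice 2 is free -> assigned | voices=[80 79 62]
Op 4: note_on(68): all voices busy, STEAL voice 0 (pitch 80, oldest) -> assign | voices=[68 79 62]
Op 5: note_on(64): all voices busy, STEAL voice 1 (pitch 79, oldest) -> assign | voices=[68 64 62]
Op 6: note_on(69): all voices busy, STEAL voice 2 (pitch 62, oldest) -> assign | voices=[68 64 69]
Op 7: note_on(88): all voices busy, STEAL voice 0 (pitch 68, oldest) -> assign | voices=[88 64 69]
Op 8: note_off(88): free voice 0 | voices=[- 64 69]
Op 9: note_on(76): voice 0 is free -> assigned | voices=[76 64 69]
Op 10: note_off(64): free voice 1 | voices=[76 - 69]
Op 11: note_on(85): voice 1 is free -> assigned | voices=[76 85 69]
Op 12: note_on(83): all voices busy, STEAL voice 2 (pitch 69, oldest) -> assign | voices=[76 85 83]
Op 13: note_on(84): all voices busy, STEAL voice 0 (pitch 76, oldest) -> assign | voices=[84 85 83]
Op 14: note_off(84): free voice 0 | voices=[- 85 83]

Answer: 6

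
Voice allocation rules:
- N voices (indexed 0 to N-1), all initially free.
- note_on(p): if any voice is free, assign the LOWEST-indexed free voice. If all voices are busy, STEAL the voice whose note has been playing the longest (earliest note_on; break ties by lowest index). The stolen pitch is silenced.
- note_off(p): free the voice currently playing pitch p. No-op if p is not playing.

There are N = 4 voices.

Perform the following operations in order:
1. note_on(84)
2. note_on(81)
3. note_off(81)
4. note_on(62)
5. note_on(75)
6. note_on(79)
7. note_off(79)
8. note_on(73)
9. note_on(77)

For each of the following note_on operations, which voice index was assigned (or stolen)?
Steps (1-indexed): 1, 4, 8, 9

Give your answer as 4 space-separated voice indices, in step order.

Op 1: note_on(84): voice 0 is free -> assigned | voices=[84 - - -]
Op 2: note_on(81): voice 1 is free -> assigned | voices=[84 81 - -]
Op 3: note_off(81): free voice 1 | voices=[84 - - -]
Op 4: note_on(62): voice 1 is free -> assigned | voices=[84 62 - -]
Op 5: note_on(75): voice 2 is free -> assigned | voices=[84 62 75 -]
Op 6: note_on(79): voice 3 is free -> assigned | voices=[84 62 75 79]
Op 7: note_off(79): free voice 3 | voices=[84 62 75 -]
Op 8: note_on(73): voice 3 is free -> assigned | voices=[84 62 75 73]
Op 9: note_on(77): all voices busy, STEAL voice 0 (pitch 84, oldest) -> assign | voices=[77 62 75 73]

Answer: 0 1 3 0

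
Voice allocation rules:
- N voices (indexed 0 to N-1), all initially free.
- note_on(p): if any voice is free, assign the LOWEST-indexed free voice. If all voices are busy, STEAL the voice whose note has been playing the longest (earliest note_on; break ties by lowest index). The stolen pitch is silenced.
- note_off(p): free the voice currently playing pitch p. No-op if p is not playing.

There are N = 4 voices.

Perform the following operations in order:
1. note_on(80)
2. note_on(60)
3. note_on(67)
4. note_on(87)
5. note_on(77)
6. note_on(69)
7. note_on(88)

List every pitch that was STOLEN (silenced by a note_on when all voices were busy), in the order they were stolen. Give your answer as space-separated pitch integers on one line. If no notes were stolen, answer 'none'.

Answer: 80 60 67

Derivation:
Op 1: note_on(80): voice 0 is free -> assigned | voices=[80 - - -]
Op 2: note_on(60): voice 1 is free -> assigned | voices=[80 60 - -]
Op 3: note_on(67): voice 2 is free -> assigned | voices=[80 60 67 -]
Op 4: note_on(87): voice 3 is free -> assigned | voices=[80 60 67 87]
Op 5: note_on(77): all voices busy, STEAL voice 0 (pitch 80, oldest) -> assign | voices=[77 60 67 87]
Op 6: note_on(69): all voices busy, STEAL voice 1 (pitch 60, oldest) -> assign | voices=[77 69 67 87]
Op 7: note_on(88): all voices busy, STEAL voice 2 (pitch 67, oldest) -> assign | voices=[77 69 88 87]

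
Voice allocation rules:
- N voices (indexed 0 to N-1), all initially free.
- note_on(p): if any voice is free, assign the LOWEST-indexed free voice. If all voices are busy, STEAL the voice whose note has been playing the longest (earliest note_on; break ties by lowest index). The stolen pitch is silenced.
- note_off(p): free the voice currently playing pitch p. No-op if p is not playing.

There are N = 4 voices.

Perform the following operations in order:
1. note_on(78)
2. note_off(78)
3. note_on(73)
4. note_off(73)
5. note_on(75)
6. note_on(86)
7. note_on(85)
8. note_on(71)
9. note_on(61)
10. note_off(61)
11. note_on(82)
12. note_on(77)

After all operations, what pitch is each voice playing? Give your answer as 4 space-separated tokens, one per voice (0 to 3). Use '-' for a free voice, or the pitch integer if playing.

Answer: 82 77 85 71

Derivation:
Op 1: note_on(78): voice 0 is free -> assigned | voices=[78 - - -]
Op 2: note_off(78): free voice 0 | voices=[- - - -]
Op 3: note_on(73): voice 0 is free -> assigned | voices=[73 - - -]
Op 4: note_off(73): free voice 0 | voices=[- - - -]
Op 5: note_on(75): voice 0 is free -> assigned | voices=[75 - - -]
Op 6: note_on(86): voice 1 is free -> assigned | voices=[75 86 - -]
Op 7: note_on(85): voice 2 is free -> assigned | voices=[75 86 85 -]
Op 8: note_on(71): voice 3 is free -> assigned | voices=[75 86 85 71]
Op 9: note_on(61): all voices busy, STEAL voice 0 (pitch 75, oldest) -> assign | voices=[61 86 85 71]
Op 10: note_off(61): free voice 0 | voices=[- 86 85 71]
Op 11: note_on(82): voice 0 is free -> assigned | voices=[82 86 85 71]
Op 12: note_on(77): all voices busy, STEAL voice 1 (pitch 86, oldest) -> assign | voices=[82 77 85 71]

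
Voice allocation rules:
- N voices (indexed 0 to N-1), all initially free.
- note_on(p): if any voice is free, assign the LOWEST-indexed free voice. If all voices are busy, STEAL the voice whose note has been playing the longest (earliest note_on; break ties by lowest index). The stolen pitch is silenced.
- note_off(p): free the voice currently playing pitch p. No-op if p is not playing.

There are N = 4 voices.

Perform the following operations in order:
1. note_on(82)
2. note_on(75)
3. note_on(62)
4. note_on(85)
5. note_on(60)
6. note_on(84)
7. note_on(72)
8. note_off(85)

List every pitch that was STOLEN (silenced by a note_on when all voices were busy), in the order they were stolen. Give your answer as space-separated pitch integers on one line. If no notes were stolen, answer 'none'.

Op 1: note_on(82): voice 0 is free -> assigned | voices=[82 - - -]
Op 2: note_on(75): voice 1 is free -> assigned | voices=[82 75 - -]
Op 3: note_on(62): voice 2 is free -> assigned | voices=[82 75 62 -]
Op 4: note_on(85): voice 3 is free -> assigned | voices=[82 75 62 85]
Op 5: note_on(60): all voices busy, STEAL voice 0 (pitch 82, oldest) -> assign | voices=[60 75 62 85]
Op 6: note_on(84): all voices busy, STEAL voice 1 (pitch 75, oldest) -> assign | voices=[60 84 62 85]
Op 7: note_on(72): all voices busy, STEAL voice 2 (pitch 62, oldest) -> assign | voices=[60 84 72 85]
Op 8: note_off(85): free voice 3 | voices=[60 84 72 -]

Answer: 82 75 62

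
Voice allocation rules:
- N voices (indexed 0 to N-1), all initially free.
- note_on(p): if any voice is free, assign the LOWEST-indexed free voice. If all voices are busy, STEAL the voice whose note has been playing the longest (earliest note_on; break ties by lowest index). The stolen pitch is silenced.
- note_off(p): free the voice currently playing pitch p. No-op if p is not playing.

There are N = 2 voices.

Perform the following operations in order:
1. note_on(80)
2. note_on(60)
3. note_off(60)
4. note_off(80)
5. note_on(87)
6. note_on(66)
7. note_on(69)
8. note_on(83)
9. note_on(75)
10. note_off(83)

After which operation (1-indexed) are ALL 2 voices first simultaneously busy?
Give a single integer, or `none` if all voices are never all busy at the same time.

Answer: 2

Derivation:
Op 1: note_on(80): voice 0 is free -> assigned | voices=[80 -]
Op 2: note_on(60): voice 1 is free -> assigned | voices=[80 60]
Op 3: note_off(60): free voice 1 | voices=[80 -]
Op 4: note_off(80): free voice 0 | voices=[- -]
Op 5: note_on(87): voice 0 is free -> assigned | voices=[87 -]
Op 6: note_on(66): voice 1 is free -> assigned | voices=[87 66]
Op 7: note_on(69): all voices busy, STEAL voice 0 (pitch 87, oldest) -> assign | voices=[69 66]
Op 8: note_on(83): all voices busy, STEAL voice 1 (pitch 66, oldest) -> assign | voices=[69 83]
Op 9: note_on(75): all voices busy, STEAL voice 0 (pitch 69, oldest) -> assign | voices=[75 83]
Op 10: note_off(83): free voice 1 | voices=[75 -]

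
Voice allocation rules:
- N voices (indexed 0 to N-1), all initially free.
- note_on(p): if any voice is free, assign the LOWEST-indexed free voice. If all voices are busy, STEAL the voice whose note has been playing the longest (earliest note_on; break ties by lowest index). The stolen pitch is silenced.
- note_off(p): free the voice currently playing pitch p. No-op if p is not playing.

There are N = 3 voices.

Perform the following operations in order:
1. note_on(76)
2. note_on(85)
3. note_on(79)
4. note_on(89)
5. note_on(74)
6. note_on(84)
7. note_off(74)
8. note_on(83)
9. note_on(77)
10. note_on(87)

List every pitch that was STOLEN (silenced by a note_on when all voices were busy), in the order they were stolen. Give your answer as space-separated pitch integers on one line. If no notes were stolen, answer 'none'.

Op 1: note_on(76): voice 0 is free -> assigned | voices=[76 - -]
Op 2: note_on(85): voice 1 is free -> assigned | voices=[76 85 -]
Op 3: note_on(79): voice 2 is free -> assigned | voices=[76 85 79]
Op 4: note_on(89): all voices busy, STEAL voice 0 (pitch 76, oldest) -> assign | voices=[89 85 79]
Op 5: note_on(74): all voices busy, STEAL voice 1 (pitch 85, oldest) -> assign | voices=[89 74 79]
Op 6: note_on(84): all voices busy, STEAL voice 2 (pitch 79, oldest) -> assign | voices=[89 74 84]
Op 7: note_off(74): free voice 1 | voices=[89 - 84]
Op 8: note_on(83): voice 1 is free -> assigned | voices=[89 83 84]
Op 9: note_on(77): all voices busy, STEAL voice 0 (pitch 89, oldest) -> assign | voices=[77 83 84]
Op 10: note_on(87): all voices busy, STEAL voice 2 (pitch 84, oldest) -> assign | voices=[77 83 87]

Answer: 76 85 79 89 84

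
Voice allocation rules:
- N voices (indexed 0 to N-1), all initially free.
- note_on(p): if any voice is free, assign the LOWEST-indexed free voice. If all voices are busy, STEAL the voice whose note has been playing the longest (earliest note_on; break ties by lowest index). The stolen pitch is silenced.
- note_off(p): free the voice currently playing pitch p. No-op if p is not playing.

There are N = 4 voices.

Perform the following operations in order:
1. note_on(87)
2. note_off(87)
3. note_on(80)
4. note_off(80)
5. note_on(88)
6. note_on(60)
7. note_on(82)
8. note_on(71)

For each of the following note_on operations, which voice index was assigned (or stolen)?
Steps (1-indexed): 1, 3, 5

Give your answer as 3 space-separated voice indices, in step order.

Answer: 0 0 0

Derivation:
Op 1: note_on(87): voice 0 is free -> assigned | voices=[87 - - -]
Op 2: note_off(87): free voice 0 | voices=[- - - -]
Op 3: note_on(80): voice 0 is free -> assigned | voices=[80 - - -]
Op 4: note_off(80): free voice 0 | voices=[- - - -]
Op 5: note_on(88): voice 0 is free -> assigned | voices=[88 - - -]
Op 6: note_on(60): voice 1 is free -> assigned | voices=[88 60 - -]
Op 7: note_on(82): voice 2 is free -> assigned | voices=[88 60 82 -]
Op 8: note_on(71): voice 3 is free -> assigned | voices=[88 60 82 71]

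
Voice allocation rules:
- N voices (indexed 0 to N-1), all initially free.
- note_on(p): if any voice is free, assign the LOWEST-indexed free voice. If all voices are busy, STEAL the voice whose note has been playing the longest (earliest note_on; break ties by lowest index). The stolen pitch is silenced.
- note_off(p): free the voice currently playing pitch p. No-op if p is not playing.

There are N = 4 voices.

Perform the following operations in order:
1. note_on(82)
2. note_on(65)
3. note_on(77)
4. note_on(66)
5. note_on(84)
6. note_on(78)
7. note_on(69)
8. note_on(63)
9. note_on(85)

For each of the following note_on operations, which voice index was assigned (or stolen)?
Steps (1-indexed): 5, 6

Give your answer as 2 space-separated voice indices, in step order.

Op 1: note_on(82): voice 0 is free -> assigned | voices=[82 - - -]
Op 2: note_on(65): voice 1 is free -> assigned | voices=[82 65 - -]
Op 3: note_on(77): voice 2 is free -> assigned | voices=[82 65 77 -]
Op 4: note_on(66): voice 3 is free -> assigned | voices=[82 65 77 66]
Op 5: note_on(84): all voices busy, STEAL voice 0 (pitch 82, oldest) -> assign | voices=[84 65 77 66]
Op 6: note_on(78): all voices busy, STEAL voice 1 (pitch 65, oldest) -> assign | voices=[84 78 77 66]
Op 7: note_on(69): all voices busy, STEAL voice 2 (pitch 77, oldest) -> assign | voices=[84 78 69 66]
Op 8: note_on(63): all voices busy, STEAL voice 3 (pitch 66, oldest) -> assign | voices=[84 78 69 63]
Op 9: note_on(85): all voices busy, STEAL voice 0 (pitch 84, oldest) -> assign | voices=[85 78 69 63]

Answer: 0 1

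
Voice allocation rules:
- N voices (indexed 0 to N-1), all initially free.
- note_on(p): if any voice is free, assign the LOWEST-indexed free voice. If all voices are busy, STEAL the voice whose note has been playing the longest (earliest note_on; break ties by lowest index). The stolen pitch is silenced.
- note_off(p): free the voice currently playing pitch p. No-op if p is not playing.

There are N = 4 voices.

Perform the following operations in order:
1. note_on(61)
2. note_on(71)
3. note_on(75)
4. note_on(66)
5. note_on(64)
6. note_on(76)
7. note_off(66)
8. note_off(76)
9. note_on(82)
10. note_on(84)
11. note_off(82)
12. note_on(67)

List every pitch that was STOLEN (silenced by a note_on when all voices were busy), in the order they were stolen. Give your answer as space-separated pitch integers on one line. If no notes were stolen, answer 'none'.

Answer: 61 71

Derivation:
Op 1: note_on(61): voice 0 is free -> assigned | voices=[61 - - -]
Op 2: note_on(71): voice 1 is free -> assigned | voices=[61 71 - -]
Op 3: note_on(75): voice 2 is free -> assigned | voices=[61 71 75 -]
Op 4: note_on(66): voice 3 is free -> assigned | voices=[61 71 75 66]
Op 5: note_on(64): all voices busy, STEAL voice 0 (pitch 61, oldest) -> assign | voices=[64 71 75 66]
Op 6: note_on(76): all voices busy, STEAL voice 1 (pitch 71, oldest) -> assign | voices=[64 76 75 66]
Op 7: note_off(66): free voice 3 | voices=[64 76 75 -]
Op 8: note_off(76): free voice 1 | voices=[64 - 75 -]
Op 9: note_on(82): voice 1 is free -> assigned | voices=[64 82 75 -]
Op 10: note_on(84): voice 3 is free -> assigned | voices=[64 82 75 84]
Op 11: note_off(82): free voice 1 | voices=[64 - 75 84]
Op 12: note_on(67): voice 1 is free -> assigned | voices=[64 67 75 84]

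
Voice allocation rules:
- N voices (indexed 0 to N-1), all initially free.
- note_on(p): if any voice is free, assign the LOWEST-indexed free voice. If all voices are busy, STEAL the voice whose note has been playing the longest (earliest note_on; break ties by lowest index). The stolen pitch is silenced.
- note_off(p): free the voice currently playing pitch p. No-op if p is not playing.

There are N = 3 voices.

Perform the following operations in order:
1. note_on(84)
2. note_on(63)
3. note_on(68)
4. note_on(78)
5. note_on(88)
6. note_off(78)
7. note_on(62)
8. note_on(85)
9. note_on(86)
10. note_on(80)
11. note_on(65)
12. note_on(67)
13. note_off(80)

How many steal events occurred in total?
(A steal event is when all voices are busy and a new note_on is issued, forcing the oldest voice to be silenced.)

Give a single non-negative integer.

Answer: 7

Derivation:
Op 1: note_on(84): voice 0 is free -> assigned | voices=[84 - -]
Op 2: note_on(63): voice 1 is free -> assigned | voices=[84 63 -]
Op 3: note_on(68): voice 2 is free -> assigned | voices=[84 63 68]
Op 4: note_on(78): all voices busy, STEAL voice 0 (pitch 84, oldest) -> assign | voices=[78 63 68]
Op 5: note_on(88): all voices busy, STEAL voice 1 (pitch 63, oldest) -> assign | voices=[78 88 68]
Op 6: note_off(78): free voice 0 | voices=[- 88 68]
Op 7: note_on(62): voice 0 is free -> assigned | voices=[62 88 68]
Op 8: note_on(85): all voices busy, STEAL voice 2 (pitch 68, oldest) -> assign | voices=[62 88 85]
Op 9: note_on(86): all voices busy, STEAL voice 1 (pitch 88, oldest) -> assign | voices=[62 86 85]
Op 10: note_on(80): all voices busy, STEAL voice 0 (pitch 62, oldest) -> assign | voices=[80 86 85]
Op 11: note_on(65): all voices busy, STEAL voice 2 (pitch 85, oldest) -> assign | voices=[80 86 65]
Op 12: note_on(67): all voices busy, STEAL voice 1 (pitch 86, oldest) -> assign | voices=[80 67 65]
Op 13: note_off(80): free voice 0 | voices=[- 67 65]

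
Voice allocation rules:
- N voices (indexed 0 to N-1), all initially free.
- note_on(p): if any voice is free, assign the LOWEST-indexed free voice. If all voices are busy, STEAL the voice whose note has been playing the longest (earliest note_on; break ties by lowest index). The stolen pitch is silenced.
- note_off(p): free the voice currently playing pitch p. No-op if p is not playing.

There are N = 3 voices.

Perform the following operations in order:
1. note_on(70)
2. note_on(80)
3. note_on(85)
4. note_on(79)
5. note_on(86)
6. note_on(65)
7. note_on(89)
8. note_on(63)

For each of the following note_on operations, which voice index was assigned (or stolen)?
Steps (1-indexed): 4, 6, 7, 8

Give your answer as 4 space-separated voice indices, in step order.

Op 1: note_on(70): voice 0 is free -> assigned | voices=[70 - -]
Op 2: note_on(80): voice 1 is free -> assigned | voices=[70 80 -]
Op 3: note_on(85): voice 2 is free -> assigned | voices=[70 80 85]
Op 4: note_on(79): all voices busy, STEAL voice 0 (pitch 70, oldest) -> assign | voices=[79 80 85]
Op 5: note_on(86): all voices busy, STEAL voice 1 (pitch 80, oldest) -> assign | voices=[79 86 85]
Op 6: note_on(65): all voices busy, STEAL voice 2 (pitch 85, oldest) -> assign | voices=[79 86 65]
Op 7: note_on(89): all voices busy, STEAL voice 0 (pitch 79, oldest) -> assign | voices=[89 86 65]
Op 8: note_on(63): all voices busy, STEAL voice 1 (pitch 86, oldest) -> assign | voices=[89 63 65]

Answer: 0 2 0 1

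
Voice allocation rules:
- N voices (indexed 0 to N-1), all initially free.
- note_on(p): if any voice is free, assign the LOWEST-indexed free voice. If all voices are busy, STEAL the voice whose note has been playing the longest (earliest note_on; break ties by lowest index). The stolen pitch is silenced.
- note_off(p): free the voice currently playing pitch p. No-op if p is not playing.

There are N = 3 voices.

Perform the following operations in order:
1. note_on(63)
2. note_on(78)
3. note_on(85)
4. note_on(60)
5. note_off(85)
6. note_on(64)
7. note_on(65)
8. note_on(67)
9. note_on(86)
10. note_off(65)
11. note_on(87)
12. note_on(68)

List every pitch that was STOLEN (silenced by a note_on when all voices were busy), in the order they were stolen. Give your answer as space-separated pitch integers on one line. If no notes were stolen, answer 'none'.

Op 1: note_on(63): voice 0 is free -> assigned | voices=[63 - -]
Op 2: note_on(78): voice 1 is free -> assigned | voices=[63 78 -]
Op 3: note_on(85): voice 2 is free -> assigned | voices=[63 78 85]
Op 4: note_on(60): all voices busy, STEAL voice 0 (pitch 63, oldest) -> assign | voices=[60 78 85]
Op 5: note_off(85): free voice 2 | voices=[60 78 -]
Op 6: note_on(64): voice 2 is free -> assigned | voices=[60 78 64]
Op 7: note_on(65): all voices busy, STEAL voice 1 (pitch 78, oldest) -> assign | voices=[60 65 64]
Op 8: note_on(67): all voices busy, STEAL voice 0 (pitch 60, oldest) -> assign | voices=[67 65 64]
Op 9: note_on(86): all voices busy, STEAL voice 2 (pitch 64, oldest) -> assign | voices=[67 65 86]
Op 10: note_off(65): free voice 1 | voices=[67 - 86]
Op 11: note_on(87): voice 1 is free -> assigned | voices=[67 87 86]
Op 12: note_on(68): all voices busy, STEAL voice 0 (pitch 67, oldest) -> assign | voices=[68 87 86]

Answer: 63 78 60 64 67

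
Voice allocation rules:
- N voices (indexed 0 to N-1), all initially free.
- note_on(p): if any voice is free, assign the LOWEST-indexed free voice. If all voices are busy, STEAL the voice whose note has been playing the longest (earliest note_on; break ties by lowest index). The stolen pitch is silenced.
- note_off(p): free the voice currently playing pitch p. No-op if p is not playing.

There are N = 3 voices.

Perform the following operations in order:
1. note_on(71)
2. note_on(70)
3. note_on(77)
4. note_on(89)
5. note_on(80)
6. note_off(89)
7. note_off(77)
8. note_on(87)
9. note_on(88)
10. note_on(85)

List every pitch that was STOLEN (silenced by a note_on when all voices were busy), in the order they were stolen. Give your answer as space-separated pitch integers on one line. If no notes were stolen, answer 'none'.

Answer: 71 70 80

Derivation:
Op 1: note_on(71): voice 0 is free -> assigned | voices=[71 - -]
Op 2: note_on(70): voice 1 is free -> assigned | voices=[71 70 -]
Op 3: note_on(77): voice 2 is free -> assigned | voices=[71 70 77]
Op 4: note_on(89): all voices busy, STEAL voice 0 (pitch 71, oldest) -> assign | voices=[89 70 77]
Op 5: note_on(80): all voices busy, STEAL voice 1 (pitch 70, oldest) -> assign | voices=[89 80 77]
Op 6: note_off(89): free voice 0 | voices=[- 80 77]
Op 7: note_off(77): free voice 2 | voices=[- 80 -]
Op 8: note_on(87): voice 0 is free -> assigned | voices=[87 80 -]
Op 9: note_on(88): voice 2 is free -> assigned | voices=[87 80 88]
Op 10: note_on(85): all voices busy, STEAL voice 1 (pitch 80, oldest) -> assign | voices=[87 85 88]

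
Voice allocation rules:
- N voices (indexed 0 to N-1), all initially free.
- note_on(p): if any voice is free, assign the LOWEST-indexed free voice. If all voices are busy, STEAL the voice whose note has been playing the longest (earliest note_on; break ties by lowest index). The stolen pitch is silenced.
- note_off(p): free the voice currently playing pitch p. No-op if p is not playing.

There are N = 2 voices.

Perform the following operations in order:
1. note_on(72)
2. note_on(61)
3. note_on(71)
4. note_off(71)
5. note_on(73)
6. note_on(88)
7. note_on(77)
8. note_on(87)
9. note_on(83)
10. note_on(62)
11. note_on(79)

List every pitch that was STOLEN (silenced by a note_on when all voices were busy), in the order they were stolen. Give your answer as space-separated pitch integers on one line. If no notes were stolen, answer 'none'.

Answer: 72 61 73 88 77 87 83

Derivation:
Op 1: note_on(72): voice 0 is free -> assigned | voices=[72 -]
Op 2: note_on(61): voice 1 is free -> assigned | voices=[72 61]
Op 3: note_on(71): all voices busy, STEAL voice 0 (pitch 72, oldest) -> assign | voices=[71 61]
Op 4: note_off(71): free voice 0 | voices=[- 61]
Op 5: note_on(73): voice 0 is free -> assigned | voices=[73 61]
Op 6: note_on(88): all voices busy, STEAL voice 1 (pitch 61, oldest) -> assign | voices=[73 88]
Op 7: note_on(77): all voices busy, STEAL voice 0 (pitch 73, oldest) -> assign | voices=[77 88]
Op 8: note_on(87): all voices busy, STEAL voice 1 (pitch 88, oldest) -> assign | voices=[77 87]
Op 9: note_on(83): all voices busy, STEAL voice 0 (pitch 77, oldest) -> assign | voices=[83 87]
Op 10: note_on(62): all voices busy, STEAL voice 1 (pitch 87, oldest) -> assign | voices=[83 62]
Op 11: note_on(79): all voices busy, STEAL voice 0 (pitch 83, oldest) -> assign | voices=[79 62]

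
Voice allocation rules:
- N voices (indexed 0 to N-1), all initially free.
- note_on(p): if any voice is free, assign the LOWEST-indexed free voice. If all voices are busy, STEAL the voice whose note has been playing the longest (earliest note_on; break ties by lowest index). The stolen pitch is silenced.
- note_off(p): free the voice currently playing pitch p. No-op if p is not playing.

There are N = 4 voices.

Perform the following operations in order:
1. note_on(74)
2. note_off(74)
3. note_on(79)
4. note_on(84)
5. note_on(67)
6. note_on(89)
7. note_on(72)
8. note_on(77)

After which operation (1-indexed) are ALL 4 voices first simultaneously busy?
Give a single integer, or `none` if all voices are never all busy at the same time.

Answer: 6

Derivation:
Op 1: note_on(74): voice 0 is free -> assigned | voices=[74 - - -]
Op 2: note_off(74): free voice 0 | voices=[- - - -]
Op 3: note_on(79): voice 0 is free -> assigned | voices=[79 - - -]
Op 4: note_on(84): voice 1 is free -> assigned | voices=[79 84 - -]
Op 5: note_on(67): voice 2 is free -> assigned | voices=[79 84 67 -]
Op 6: note_on(89): voice 3 is free -> assigned | voices=[79 84 67 89]
Op 7: note_on(72): all voices busy, STEAL voice 0 (pitch 79, oldest) -> assign | voices=[72 84 67 89]
Op 8: note_on(77): all voices busy, STEAL voice 1 (pitch 84, oldest) -> assign | voices=[72 77 67 89]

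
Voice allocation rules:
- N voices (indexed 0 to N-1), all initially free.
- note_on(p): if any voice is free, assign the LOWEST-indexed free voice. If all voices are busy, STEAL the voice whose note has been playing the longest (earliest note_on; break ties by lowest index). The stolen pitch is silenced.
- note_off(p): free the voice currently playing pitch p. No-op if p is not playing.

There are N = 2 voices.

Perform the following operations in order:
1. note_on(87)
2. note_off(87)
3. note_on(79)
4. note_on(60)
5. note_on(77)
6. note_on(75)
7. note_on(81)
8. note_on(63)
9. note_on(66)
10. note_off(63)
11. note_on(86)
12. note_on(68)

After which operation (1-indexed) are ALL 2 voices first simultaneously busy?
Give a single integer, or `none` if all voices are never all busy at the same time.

Op 1: note_on(87): voice 0 is free -> assigned | voices=[87 -]
Op 2: note_off(87): free voice 0 | voices=[- -]
Op 3: note_on(79): voice 0 is free -> assigned | voices=[79 -]
Op 4: note_on(60): voice 1 is free -> assigned | voices=[79 60]
Op 5: note_on(77): all voices busy, STEAL voice 0 (pitch 79, oldest) -> assign | voices=[77 60]
Op 6: note_on(75): all voices busy, STEAL voice 1 (pitch 60, oldest) -> assign | voices=[77 75]
Op 7: note_on(81): all voices busy, STEAL voice 0 (pitch 77, oldest) -> assign | voices=[81 75]
Op 8: note_on(63): all voices busy, STEAL voice 1 (pitch 75, oldest) -> assign | voices=[81 63]
Op 9: note_on(66): all voices busy, STEAL voice 0 (pitch 81, oldest) -> assign | voices=[66 63]
Op 10: note_off(63): free voice 1 | voices=[66 -]
Op 11: note_on(86): voice 1 is free -> assigned | voices=[66 86]
Op 12: note_on(68): all voices busy, STEAL voice 0 (pitch 66, oldest) -> assign | voices=[68 86]

Answer: 4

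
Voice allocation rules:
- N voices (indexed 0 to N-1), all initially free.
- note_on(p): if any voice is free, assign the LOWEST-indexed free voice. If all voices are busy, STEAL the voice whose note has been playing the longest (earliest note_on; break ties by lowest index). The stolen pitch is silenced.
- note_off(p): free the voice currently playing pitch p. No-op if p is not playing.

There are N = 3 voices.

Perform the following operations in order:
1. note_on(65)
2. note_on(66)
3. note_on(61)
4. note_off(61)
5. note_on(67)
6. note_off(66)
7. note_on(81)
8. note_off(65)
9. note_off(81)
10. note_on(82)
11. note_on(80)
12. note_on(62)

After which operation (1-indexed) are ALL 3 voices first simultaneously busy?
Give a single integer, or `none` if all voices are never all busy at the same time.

Op 1: note_on(65): voice 0 is free -> assigned | voices=[65 - -]
Op 2: note_on(66): voice 1 is free -> assigned | voices=[65 66 -]
Op 3: note_on(61): voice 2 is free -> assigned | voices=[65 66 61]
Op 4: note_off(61): free voice 2 | voices=[65 66 -]
Op 5: note_on(67): voice 2 is free -> assigned | voices=[65 66 67]
Op 6: note_off(66): free voice 1 | voices=[65 - 67]
Op 7: note_on(81): voice 1 is free -> assigned | voices=[65 81 67]
Op 8: note_off(65): free voice 0 | voices=[- 81 67]
Op 9: note_off(81): free voice 1 | voices=[- - 67]
Op 10: note_on(82): voice 0 is free -> assigned | voices=[82 - 67]
Op 11: note_on(80): voice 1 is free -> assigned | voices=[82 80 67]
Op 12: note_on(62): all voices busy, STEAL voice 2 (pitch 67, oldest) -> assign | voices=[82 80 62]

Answer: 3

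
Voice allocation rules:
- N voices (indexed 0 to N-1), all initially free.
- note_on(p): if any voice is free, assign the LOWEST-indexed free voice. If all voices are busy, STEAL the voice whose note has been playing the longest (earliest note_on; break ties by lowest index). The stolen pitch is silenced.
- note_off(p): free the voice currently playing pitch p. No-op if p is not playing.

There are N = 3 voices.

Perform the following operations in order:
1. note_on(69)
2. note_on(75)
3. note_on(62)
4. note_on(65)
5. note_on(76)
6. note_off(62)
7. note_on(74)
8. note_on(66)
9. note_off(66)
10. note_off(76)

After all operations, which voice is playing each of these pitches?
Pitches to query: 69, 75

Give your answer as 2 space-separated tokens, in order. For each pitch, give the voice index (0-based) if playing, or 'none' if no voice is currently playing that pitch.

Answer: none none

Derivation:
Op 1: note_on(69): voice 0 is free -> assigned | voices=[69 - -]
Op 2: note_on(75): voice 1 is free -> assigned | voices=[69 75 -]
Op 3: note_on(62): voice 2 is free -> assigned | voices=[69 75 62]
Op 4: note_on(65): all voices busy, STEAL voice 0 (pitch 69, oldest) -> assign | voices=[65 75 62]
Op 5: note_on(76): all voices busy, STEAL voice 1 (pitch 75, oldest) -> assign | voices=[65 76 62]
Op 6: note_off(62): free voice 2 | voices=[65 76 -]
Op 7: note_on(74): voice 2 is free -> assigned | voices=[65 76 74]
Op 8: note_on(66): all voices busy, STEAL voice 0 (pitch 65, oldest) -> assign | voices=[66 76 74]
Op 9: note_off(66): free voice 0 | voices=[- 76 74]
Op 10: note_off(76): free voice 1 | voices=[- - 74]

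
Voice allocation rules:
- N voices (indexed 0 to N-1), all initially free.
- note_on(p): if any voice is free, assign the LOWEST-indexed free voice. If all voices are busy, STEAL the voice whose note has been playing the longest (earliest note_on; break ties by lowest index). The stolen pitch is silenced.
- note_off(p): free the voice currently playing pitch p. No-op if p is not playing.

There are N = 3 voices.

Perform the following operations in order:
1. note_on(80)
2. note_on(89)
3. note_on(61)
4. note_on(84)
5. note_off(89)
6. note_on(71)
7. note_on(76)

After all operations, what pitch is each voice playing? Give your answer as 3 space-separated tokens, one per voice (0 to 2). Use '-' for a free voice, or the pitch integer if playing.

Answer: 84 71 76

Derivation:
Op 1: note_on(80): voice 0 is free -> assigned | voices=[80 - -]
Op 2: note_on(89): voice 1 is free -> assigned | voices=[80 89 -]
Op 3: note_on(61): voice 2 is free -> assigned | voices=[80 89 61]
Op 4: note_on(84): all voices busy, STEAL voice 0 (pitch 80, oldest) -> assign | voices=[84 89 61]
Op 5: note_off(89): free voice 1 | voices=[84 - 61]
Op 6: note_on(71): voice 1 is free -> assigned | voices=[84 71 61]
Op 7: note_on(76): all voices busy, STEAL voice 2 (pitch 61, oldest) -> assign | voices=[84 71 76]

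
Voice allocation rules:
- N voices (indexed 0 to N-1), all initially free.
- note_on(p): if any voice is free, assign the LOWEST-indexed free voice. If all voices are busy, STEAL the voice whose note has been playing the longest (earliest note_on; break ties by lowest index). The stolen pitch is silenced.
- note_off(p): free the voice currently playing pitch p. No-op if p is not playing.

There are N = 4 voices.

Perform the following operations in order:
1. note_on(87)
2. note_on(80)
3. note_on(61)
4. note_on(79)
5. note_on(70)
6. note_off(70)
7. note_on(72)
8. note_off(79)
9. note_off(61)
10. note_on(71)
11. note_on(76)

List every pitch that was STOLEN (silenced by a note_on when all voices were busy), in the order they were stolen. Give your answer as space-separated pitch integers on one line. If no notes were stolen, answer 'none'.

Op 1: note_on(87): voice 0 is free -> assigned | voices=[87 - - -]
Op 2: note_on(80): voice 1 is free -> assigned | voices=[87 80 - -]
Op 3: note_on(61): voice 2 is free -> assigned | voices=[87 80 61 -]
Op 4: note_on(79): voice 3 is free -> assigned | voices=[87 80 61 79]
Op 5: note_on(70): all voices busy, STEAL voice 0 (pitch 87, oldest) -> assign | voices=[70 80 61 79]
Op 6: note_off(70): free voice 0 | voices=[- 80 61 79]
Op 7: note_on(72): voice 0 is free -> assigned | voices=[72 80 61 79]
Op 8: note_off(79): free voice 3 | voices=[72 80 61 -]
Op 9: note_off(61): free voice 2 | voices=[72 80 - -]
Op 10: note_on(71): voice 2 is free -> assigned | voices=[72 80 71 -]
Op 11: note_on(76): voice 3 is free -> assigned | voices=[72 80 71 76]

Answer: 87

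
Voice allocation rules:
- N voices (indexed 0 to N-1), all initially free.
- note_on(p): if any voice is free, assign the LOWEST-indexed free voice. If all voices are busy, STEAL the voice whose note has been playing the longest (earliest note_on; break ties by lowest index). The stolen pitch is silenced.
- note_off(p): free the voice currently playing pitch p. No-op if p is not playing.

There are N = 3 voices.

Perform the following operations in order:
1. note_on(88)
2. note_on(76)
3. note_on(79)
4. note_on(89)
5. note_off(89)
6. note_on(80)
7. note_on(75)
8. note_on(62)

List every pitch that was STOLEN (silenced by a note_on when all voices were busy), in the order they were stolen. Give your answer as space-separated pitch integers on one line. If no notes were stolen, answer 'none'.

Answer: 88 76 79

Derivation:
Op 1: note_on(88): voice 0 is free -> assigned | voices=[88 - -]
Op 2: note_on(76): voice 1 is free -> assigned | voices=[88 76 -]
Op 3: note_on(79): voice 2 is free -> assigned | voices=[88 76 79]
Op 4: note_on(89): all voices busy, STEAL voice 0 (pitch 88, oldest) -> assign | voices=[89 76 79]
Op 5: note_off(89): free voice 0 | voices=[- 76 79]
Op 6: note_on(80): voice 0 is free -> assigned | voices=[80 76 79]
Op 7: note_on(75): all voices busy, STEAL voice 1 (pitch 76, oldest) -> assign | voices=[80 75 79]
Op 8: note_on(62): all voices busy, STEAL voice 2 (pitch 79, oldest) -> assign | voices=[80 75 62]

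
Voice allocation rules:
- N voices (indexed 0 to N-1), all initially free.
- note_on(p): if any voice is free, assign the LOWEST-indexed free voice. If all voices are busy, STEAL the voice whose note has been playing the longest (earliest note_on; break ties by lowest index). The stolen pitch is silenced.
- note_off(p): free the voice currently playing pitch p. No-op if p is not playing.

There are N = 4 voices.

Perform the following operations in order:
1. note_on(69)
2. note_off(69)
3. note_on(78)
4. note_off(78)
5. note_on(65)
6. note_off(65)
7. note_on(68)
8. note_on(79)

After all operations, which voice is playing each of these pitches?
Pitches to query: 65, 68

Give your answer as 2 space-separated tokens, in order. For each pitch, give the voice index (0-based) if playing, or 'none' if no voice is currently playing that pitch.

Op 1: note_on(69): voice 0 is free -> assigned | voices=[69 - - -]
Op 2: note_off(69): free voice 0 | voices=[- - - -]
Op 3: note_on(78): voice 0 is free -> assigned | voices=[78 - - -]
Op 4: note_off(78): free voice 0 | voices=[- - - -]
Op 5: note_on(65): voice 0 is free -> assigned | voices=[65 - - -]
Op 6: note_off(65): free voice 0 | voices=[- - - -]
Op 7: note_on(68): voice 0 is free -> assigned | voices=[68 - - -]
Op 8: note_on(79): voice 1 is free -> assigned | voices=[68 79 - -]

Answer: none 0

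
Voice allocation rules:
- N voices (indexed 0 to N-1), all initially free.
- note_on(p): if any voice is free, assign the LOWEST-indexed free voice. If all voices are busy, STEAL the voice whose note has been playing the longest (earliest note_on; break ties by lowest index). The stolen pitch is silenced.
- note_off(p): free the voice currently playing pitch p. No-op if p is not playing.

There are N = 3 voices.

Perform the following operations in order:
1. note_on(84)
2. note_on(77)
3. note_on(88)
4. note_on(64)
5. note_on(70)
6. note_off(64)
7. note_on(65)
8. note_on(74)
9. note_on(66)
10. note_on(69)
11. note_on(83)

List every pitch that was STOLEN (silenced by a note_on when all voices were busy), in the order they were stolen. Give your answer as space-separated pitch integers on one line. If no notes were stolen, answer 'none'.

Answer: 84 77 88 70 65 74

Derivation:
Op 1: note_on(84): voice 0 is free -> assigned | voices=[84 - -]
Op 2: note_on(77): voice 1 is free -> assigned | voices=[84 77 -]
Op 3: note_on(88): voice 2 is free -> assigned | voices=[84 77 88]
Op 4: note_on(64): all voices busy, STEAL voice 0 (pitch 84, oldest) -> assign | voices=[64 77 88]
Op 5: note_on(70): all voices busy, STEAL voice 1 (pitch 77, oldest) -> assign | voices=[64 70 88]
Op 6: note_off(64): free voice 0 | voices=[- 70 88]
Op 7: note_on(65): voice 0 is free -> assigned | voices=[65 70 88]
Op 8: note_on(74): all voices busy, STEAL voice 2 (pitch 88, oldest) -> assign | voices=[65 70 74]
Op 9: note_on(66): all voices busy, STEAL voice 1 (pitch 70, oldest) -> assign | voices=[65 66 74]
Op 10: note_on(69): all voices busy, STEAL voice 0 (pitch 65, oldest) -> assign | voices=[69 66 74]
Op 11: note_on(83): all voices busy, STEAL voice 2 (pitch 74, oldest) -> assign | voices=[69 66 83]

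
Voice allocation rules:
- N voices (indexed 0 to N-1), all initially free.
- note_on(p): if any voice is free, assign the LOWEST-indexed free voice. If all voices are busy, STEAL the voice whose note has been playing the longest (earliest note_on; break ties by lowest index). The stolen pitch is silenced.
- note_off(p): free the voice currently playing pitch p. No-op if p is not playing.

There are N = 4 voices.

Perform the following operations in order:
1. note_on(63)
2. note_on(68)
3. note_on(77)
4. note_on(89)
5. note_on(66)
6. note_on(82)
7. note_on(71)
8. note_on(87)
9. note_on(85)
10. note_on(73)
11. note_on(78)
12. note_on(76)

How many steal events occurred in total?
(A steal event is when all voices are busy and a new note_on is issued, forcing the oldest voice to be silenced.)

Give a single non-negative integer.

Answer: 8

Derivation:
Op 1: note_on(63): voice 0 is free -> assigned | voices=[63 - - -]
Op 2: note_on(68): voice 1 is free -> assigned | voices=[63 68 - -]
Op 3: note_on(77): voice 2 is free -> assigned | voices=[63 68 77 -]
Op 4: note_on(89): voice 3 is free -> assigned | voices=[63 68 77 89]
Op 5: note_on(66): all voices busy, STEAL voice 0 (pitch 63, oldest) -> assign | voices=[66 68 77 89]
Op 6: note_on(82): all voices busy, STEAL voice 1 (pitch 68, oldest) -> assign | voices=[66 82 77 89]
Op 7: note_on(71): all voices busy, STEAL voice 2 (pitch 77, oldest) -> assign | voices=[66 82 71 89]
Op 8: note_on(87): all voices busy, STEAL voice 3 (pitch 89, oldest) -> assign | voices=[66 82 71 87]
Op 9: note_on(85): all voices busy, STEAL voice 0 (pitch 66, oldest) -> assign | voices=[85 82 71 87]
Op 10: note_on(73): all voices busy, STEAL voice 1 (pitch 82, oldest) -> assign | voices=[85 73 71 87]
Op 11: note_on(78): all voices busy, STEAL voice 2 (pitch 71, oldest) -> assign | voices=[85 73 78 87]
Op 12: note_on(76): all voices busy, STEAL voice 3 (pitch 87, oldest) -> assign | voices=[85 73 78 76]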